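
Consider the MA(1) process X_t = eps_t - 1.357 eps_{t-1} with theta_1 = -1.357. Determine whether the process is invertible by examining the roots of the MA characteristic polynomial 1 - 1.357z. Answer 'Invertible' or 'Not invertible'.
\text{Not invertible}

The MA(q) characteristic polynomial is P(z) = 1 - 1.357z.
Invertibility requires all roots to lie outside the unit circle, i.e. |z| > 1 for every root.
This is linear in z: 1 + (-1.357) z = 0  =>  z = -1/(-1.357) = 0.73692,  |z| = 0.73692.
Moduli of all roots: 0.7369.
All moduli strictly greater than 1? No.
Verdict: Not invertible.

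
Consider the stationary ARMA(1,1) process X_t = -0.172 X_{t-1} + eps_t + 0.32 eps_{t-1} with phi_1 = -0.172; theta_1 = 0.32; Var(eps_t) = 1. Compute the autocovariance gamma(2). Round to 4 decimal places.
\gamma(2) = -0.0248

Multiply the model equation by X_{t-k} and take expectations. With theta_0 = psi_0 = 1 and psi_j the MA(infinity) weights, this gives
  gamma(k) - sum_i phi_i gamma(k-i) = c_k,
  c_k = sigma^2 * sum_{j=k..q} theta_j psi_{j-k}   (c_k = 0 for k > q),
using gamma(-m) = gamma(m).
psi-weights needed (psi_j = theta_j + sum_i phi_i psi_{j-i}):
  psi_1 = theta_1 + phi_1 = 0.32 + (-0.172) = 0.148
Right-hand sides:
  c_0 = sigma^2 (1 + theta_1 psi_1) = 1 * (1 + (0.32)(0.148)) = 1 * 1.04736 = 1.04736
  c_1 = sigma^2 theta_1 = 1 * (0.32) = 0.32
  c_2 = 0
Equations for k = 0 and k = 1 (AR order 1):
  gamma(0) = phi_1 gamma(1) + c_0
  gamma(1) = phi_1 gamma(0) + c_1
Substituting the second into the first: gamma(0) (1 - phi_1^2) = c_0 + phi_1 c_1, so
  gamma(0) = (c_0 + phi_1 c_1) / (1 - phi_1^2) = (1.04736 + (-0.172)(0.32)) / (1 - (-0.172)^2) = 0.99232 / 0.970416 = 1.022572.
  gamma(1) = phi_1 gamma(0) + c_1 = (-0.172)(1.022572) + (0.32) = 0.144118.
For k = 2 (> q): gamma(2) = phi_1 gamma(1) = (-0.172)(0.144118) = -0.024788.
Therefore gamma(2) = -0.0248 (to 4 decimal places).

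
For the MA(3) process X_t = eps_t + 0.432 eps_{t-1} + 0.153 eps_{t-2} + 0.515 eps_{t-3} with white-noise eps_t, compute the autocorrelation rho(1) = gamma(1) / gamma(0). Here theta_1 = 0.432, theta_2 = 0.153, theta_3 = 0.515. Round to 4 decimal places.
\rho(1) = 0.3910

For an MA(q) process with theta_0 = 1, the autocovariance is
  gamma(k) = sigma^2 * sum_{i=0..q-k} theta_i * theta_{i+k},
and rho(k) = gamma(k) / gamma(0). Sigma^2 cancels.
  numerator   = (1)*(0.432) + (0.432)*(0.153) + (0.153)*(0.515) = 0.576891.
  denominator = (1)^2 + (0.432)^2 + (0.153)^2 + (0.515)^2 = 1.475258.
  rho(1) = 0.576891 / 1.475258 = 0.3910.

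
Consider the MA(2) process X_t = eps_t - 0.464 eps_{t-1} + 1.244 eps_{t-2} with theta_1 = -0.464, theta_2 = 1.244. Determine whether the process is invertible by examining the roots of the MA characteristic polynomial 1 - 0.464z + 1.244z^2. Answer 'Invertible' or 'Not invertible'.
\text{Not invertible}

The MA(q) characteristic polynomial is P(z) = 1 - 0.464z + 1.244z^2.
Invertibility requires all roots to lie outside the unit circle, i.e. |z| > 1 for every root.
Set 1 + (-0.464) z + (1.244) z^2 = 0, i.e. a z^2 + b z + c = 0 with a = 1.244, b = -0.464, c = 1.
Discriminant D = b^2 - 4ac = (-0.464)^2 - 4*(1.244)*1 = 0.215296 - (4.976) = -4.760704.
D < 0, so the roots are the complex-conjugate pair z = (-b +/- i sqrt(-D)) / (2a) = 0.1865 +/- 0.877i.
For a conjugate pair |z|^2 = z * conj(z) = (product of roots) = c/a = 1/(1.244) = 0.803859, so |z| = sqrt(0.803859) = 0.8966 for both roots.
Moduli of all roots: 0.8966, 0.8966.
All moduli strictly greater than 1? No.
Verdict: Not invertible.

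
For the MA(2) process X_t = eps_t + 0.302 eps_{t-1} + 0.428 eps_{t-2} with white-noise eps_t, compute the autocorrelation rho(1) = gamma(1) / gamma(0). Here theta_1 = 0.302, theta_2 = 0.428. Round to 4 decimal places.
\rho(1) = 0.3384

For an MA(q) process with theta_0 = 1, the autocovariance is
  gamma(k) = sigma^2 * sum_{i=0..q-k} theta_i * theta_{i+k},
and rho(k) = gamma(k) / gamma(0). Sigma^2 cancels.
  numerator   = (1)*(0.302) + (0.302)*(0.428) = 0.431256.
  denominator = (1)^2 + (0.302)^2 + (0.428)^2 = 1.274388.
  rho(1) = 0.431256 / 1.274388 = 0.3384.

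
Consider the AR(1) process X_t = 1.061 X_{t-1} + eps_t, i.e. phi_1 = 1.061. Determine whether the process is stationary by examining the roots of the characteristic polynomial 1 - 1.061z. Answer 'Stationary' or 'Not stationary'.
\text{Not stationary}

The AR(p) characteristic polynomial is P(z) = 1 - 1.061z.
Stationarity requires all roots to lie outside the unit circle, i.e. |z| > 1 for every root.
This is linear in z: 1 + (-1.061) z = 0  =>  z = -1/(-1.061) = 0.942507,  |z| = 0.942507.
Moduli of all roots: 0.9425.
All moduli strictly greater than 1? No.
Verdict: Not stationary.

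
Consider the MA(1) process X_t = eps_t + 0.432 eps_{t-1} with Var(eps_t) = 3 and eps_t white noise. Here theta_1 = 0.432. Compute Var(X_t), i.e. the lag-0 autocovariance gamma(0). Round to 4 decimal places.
\gamma(0) = 3.5599

For an MA(q) process X_t = eps_t + sum_i theta_i eps_{t-i} with
Var(eps_t) = sigma^2, the variance is
  gamma(0) = sigma^2 * (1 + sum_i theta_i^2).
  sum_i theta_i^2 = (0.432)^2 = 0.186624.
  gamma(0) = 3 * (1 + 0.186624) = 3 * 1.186624 = 3.559872, which rounds to 3.5599.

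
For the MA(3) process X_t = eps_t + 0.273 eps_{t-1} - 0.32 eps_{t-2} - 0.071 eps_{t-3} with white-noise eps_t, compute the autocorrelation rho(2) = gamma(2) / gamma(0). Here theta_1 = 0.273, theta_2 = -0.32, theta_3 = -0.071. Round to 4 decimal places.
\rho(2) = -0.2871

For an MA(q) process with theta_0 = 1, the autocovariance is
  gamma(k) = sigma^2 * sum_{i=0..q-k} theta_i * theta_{i+k},
and rho(k) = gamma(k) / gamma(0). Sigma^2 cancels.
  numerator   = (1)*(-0.32) + (0.273)*(-0.071) = -0.339383.
  denominator = (1)^2 + (0.273)^2 + (-0.32)^2 + (-0.071)^2 = 1.18197.
  rho(2) = -0.339383 / 1.18197 = -0.2871.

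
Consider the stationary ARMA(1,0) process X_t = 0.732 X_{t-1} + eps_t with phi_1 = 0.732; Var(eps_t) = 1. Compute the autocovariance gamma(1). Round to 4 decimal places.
\gamma(1) = 1.5770

Multiply the model equation by X_{t-k} and take expectations. With theta_0 = psi_0 = 1 and psi_j the MA(infinity) weights, this gives
  gamma(k) - sum_i phi_i gamma(k-i) = c_k,
  c_k = sigma^2 * sum_{j=k..q} theta_j psi_{j-k}   (c_k = 0 for k > q),
using gamma(-m) = gamma(m).
Pure AR (q = 0): c_0 = sigma^2 = 1, c_k = 0 for k >= 1.
Equations for k = 0 and k = 1 (AR order 1):
  gamma(0) = phi_1 gamma(1) + c_0
  gamma(1) = phi_1 gamma(0) + c_1
Substituting the second into the first: gamma(0) (1 - phi_1^2) = c_0 + phi_1 c_1, so
  gamma(0) = c_0 / (1 - phi_1^2) = 1 / (1 - (0.732)^2) = 1 / 0.464176 = 2.154355.
  gamma(1) = phi_1 gamma(0) = (0.732)(2.154355) = 1.576988.
Therefore gamma(1) = 1.5770 (to 4 decimal places).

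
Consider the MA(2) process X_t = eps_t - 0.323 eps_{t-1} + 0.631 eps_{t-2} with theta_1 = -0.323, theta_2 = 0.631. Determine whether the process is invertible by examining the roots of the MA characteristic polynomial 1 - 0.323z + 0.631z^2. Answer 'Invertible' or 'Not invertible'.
\text{Invertible}

The MA(q) characteristic polynomial is P(z) = 1 - 0.323z + 0.631z^2.
Invertibility requires all roots to lie outside the unit circle, i.e. |z| > 1 for every root.
Set 1 + (-0.323) z + (0.631) z^2 = 0, i.e. a z^2 + b z + c = 0 with a = 0.631, b = -0.323, c = 1.
Discriminant D = b^2 - 4ac = (-0.323)^2 - 4*(0.631)*1 = 0.104329 - (2.524) = -2.419671.
D < 0, so the roots are the complex-conjugate pair z = (-b +/- i sqrt(-D)) / (2a) = 0.2559 +/- 1.2326i.
For a conjugate pair |z|^2 = z * conj(z) = (product of roots) = c/a = 1/(0.631) = 1.584786, so |z| = sqrt(1.584786) = 1.2589 for both roots.
Moduli of all roots: 1.2589, 1.2589.
All moduli strictly greater than 1? Yes.
Verdict: Invertible.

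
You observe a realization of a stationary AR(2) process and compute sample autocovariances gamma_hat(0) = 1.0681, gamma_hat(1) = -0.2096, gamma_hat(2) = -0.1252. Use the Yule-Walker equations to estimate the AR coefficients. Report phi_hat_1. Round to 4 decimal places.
\hat\phi_{1} = -0.2280

The Yule-Walker equations for an AR(p) process read, in matrix form,
  Gamma_p phi = r_p,   with   (Gamma_p)_{ij} = gamma(|i - j|),
                       (r_p)_i = gamma(i),   i,j = 1..p.
Substitute the sample gammas (Toeplitz matrix and right-hand side of size 2):
  Gamma_p = [[1.0681, -0.2096], [-0.2096, 1.0681]]
  r_p     = [-0.2096, -0.1252]
Written out:
  1.0681 phi_1 - 0.2096 phi_2 = -0.2096
  -0.2096 phi_1 + 1.0681 phi_2 = -0.1252
Solve by Cramer's rule:
  det = gamma(0)^2 - gamma(1)^2 = (1.0681)^2 - (-0.2096)^2 = 1.14083761 - 0.04393216 = 1.09690545
  phi_hat_1 = [gamma(1) gamma(0) - gamma(1) gamma(2)] / det = [(-0.2096)(1.0681) - (-0.2096)(-0.1252)] / 1.09690545 = -0.25011568 / 1.09690545 = -0.228
  phi_hat_2 = [gamma(0) gamma(2) - gamma(1)^2] / det = [(1.0681)(-0.1252) - (-0.2096)^2] / 1.09690545 = -0.17765828 / 1.09690545 = -0.162
So phi_hat = [-0.2280, -0.1620].
Therefore phi_hat_1 = -0.2280.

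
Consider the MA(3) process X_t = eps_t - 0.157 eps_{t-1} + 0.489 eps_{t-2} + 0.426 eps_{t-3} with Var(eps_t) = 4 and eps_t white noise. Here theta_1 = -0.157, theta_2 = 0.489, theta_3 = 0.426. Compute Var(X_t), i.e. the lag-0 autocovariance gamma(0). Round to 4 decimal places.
\gamma(0) = 5.7810

For an MA(q) process X_t = eps_t + sum_i theta_i eps_{t-i} with
Var(eps_t) = sigma^2, the variance is
  gamma(0) = sigma^2 * (1 + sum_i theta_i^2).
  sum_i theta_i^2 = (-0.157)^2 + (0.489)^2 + (0.426)^2 = 0.024649 + 0.239121 + 0.181476 = 0.445246.
  gamma(0) = 4 * (1 + 0.445246) = 4 * 1.445246 = 5.780984, which rounds to 5.7810.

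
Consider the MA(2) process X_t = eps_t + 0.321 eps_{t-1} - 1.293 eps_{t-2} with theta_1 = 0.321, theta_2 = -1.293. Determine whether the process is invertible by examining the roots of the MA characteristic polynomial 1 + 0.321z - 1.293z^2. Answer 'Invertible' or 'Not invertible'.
\text{Not invertible}

The MA(q) characteristic polynomial is P(z) = 1 + 0.321z - 1.293z^2.
Invertibility requires all roots to lie outside the unit circle, i.e. |z| > 1 for every root.
Set 1 + (0.321) z + (-1.293) z^2 = 0, i.e. a z^2 + b z + c = 0 with a = -1.293, b = 0.321, c = 1.
Discriminant D = b^2 - 4ac = (0.321)^2 - 4*(-1.293)*1 = 0.103041 - (-5.172) = 5.275041.
D >= 0, so the roots are real: z = (-b +/- sqrt(D)) / (2a) = (-0.321 +/- 2.296746) / (-2.586).
  z_1 = (-0.321 + 2.296746) / (-2.586) = -0.764,   |z_1| = 0.764.
  z_2 = (-0.321 - 2.296746) / (-2.586) = 1.0123,   |z_2| = 1.0123.
Moduli of all roots: 0.7640, 1.0123.
All moduli strictly greater than 1? No.
Verdict: Not invertible.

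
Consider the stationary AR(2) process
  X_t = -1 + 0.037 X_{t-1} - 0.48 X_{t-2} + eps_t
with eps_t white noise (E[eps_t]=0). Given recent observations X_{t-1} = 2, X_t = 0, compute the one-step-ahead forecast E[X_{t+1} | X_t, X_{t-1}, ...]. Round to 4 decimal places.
E[X_{t+1} \mid \mathcal F_t] = -1.9600

For an AR(p) model X_t = c + sum_i phi_i X_{t-i} + eps_t, the
one-step-ahead conditional mean is
  E[X_{t+1} | X_t, ...] = c + sum_i phi_i X_{t+1-i}.
Substitute known values:
  E[X_{t+1} | ...] = -1 + (0.037) * (0) + (-0.48) * (2)
                   = -1.9600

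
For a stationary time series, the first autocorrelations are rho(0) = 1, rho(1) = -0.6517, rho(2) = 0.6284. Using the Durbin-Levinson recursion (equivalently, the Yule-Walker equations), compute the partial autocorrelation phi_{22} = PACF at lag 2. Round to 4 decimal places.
\phi_{22} = 0.3541

The PACF at lag k is phi_{kk}, the last component of the solution
to the Yule-Walker system G_k phi = r_k where
  (G_k)_{ij} = rho(|i - j|), (r_k)_i = rho(i), i,j = 1..k.
Equivalently, Durbin-Levinson gives phi_{kk} iteratively:
  phi_{11} = rho(1)
  phi_{kk} = [rho(k) - sum_{j=1..k-1} phi_{k-1,j} rho(k-j)]
            / [1 - sum_{j=1..k-1} phi_{k-1,j} rho(j)],
  phi_{k,j} = phi_{k-1,j} - phi_{kk} phi_{k-1,k-j},  j = 1..k-1.
Step k = 1:
  phi_11 = rho(1) = -0.6517.
Step k = 2:
  phi_22 = [rho(2) - phi_11 rho(1)] / [1 - phi_11 rho(1)] = [0.6284 - (-0.6517)(-0.6517)] / [1 - (-0.6517)(-0.6517)]
         = 0.20368711 / 0.57528711 = 0.3541.
Therefore phi_{22} = 0.3541.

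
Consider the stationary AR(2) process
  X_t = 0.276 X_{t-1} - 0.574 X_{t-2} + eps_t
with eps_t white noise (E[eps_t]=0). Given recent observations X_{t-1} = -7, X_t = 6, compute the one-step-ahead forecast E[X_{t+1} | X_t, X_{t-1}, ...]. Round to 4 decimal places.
E[X_{t+1} \mid \mathcal F_t] = 5.6740

For an AR(p) model X_t = c + sum_i phi_i X_{t-i} + eps_t, the
one-step-ahead conditional mean is
  E[X_{t+1} | X_t, ...] = c + sum_i phi_i X_{t+1-i}.
Substitute known values:
  E[X_{t+1} | ...] = (0.276) * (6) + (-0.574) * (-7)
                   = 5.6740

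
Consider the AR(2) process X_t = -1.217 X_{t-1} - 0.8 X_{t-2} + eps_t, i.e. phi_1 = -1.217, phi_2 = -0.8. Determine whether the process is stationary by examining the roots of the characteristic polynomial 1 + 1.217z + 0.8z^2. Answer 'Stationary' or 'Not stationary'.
\text{Stationary}

The AR(p) characteristic polynomial is P(z) = 1 + 1.217z + 0.8z^2.
Stationarity requires all roots to lie outside the unit circle, i.e. |z| > 1 for every root.
Set 1 + (1.217) z + (0.8) z^2 = 0, i.e. a z^2 + b z + c = 0 with a = 0.8, b = 1.217, c = 1.
Discriminant D = b^2 - 4ac = (1.217)^2 - 4*(0.8)*1 = 1.481089 - (3.2) = -1.718911.
D < 0, so the roots are the complex-conjugate pair z = (-b +/- i sqrt(-D)) / (2a) = -0.7606 +/- 0.8194i.
For a conjugate pair |z|^2 = z * conj(z) = (product of roots) = c/a = 1/(0.8) = 1.25, so |z| = sqrt(1.25) = 1.118 for both roots.
Moduli of all roots: 1.1180, 1.1180.
All moduli strictly greater than 1? Yes.
Verdict: Stationary.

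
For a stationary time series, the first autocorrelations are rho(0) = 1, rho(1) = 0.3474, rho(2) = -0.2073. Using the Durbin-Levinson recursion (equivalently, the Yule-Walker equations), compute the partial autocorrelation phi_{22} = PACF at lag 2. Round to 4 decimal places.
\phi_{22} = -0.3730

The PACF at lag k is phi_{kk}, the last component of the solution
to the Yule-Walker system G_k phi = r_k where
  (G_k)_{ij} = rho(|i - j|), (r_k)_i = rho(i), i,j = 1..k.
Equivalently, Durbin-Levinson gives phi_{kk} iteratively:
  phi_{11} = rho(1)
  phi_{kk} = [rho(k) - sum_{j=1..k-1} phi_{k-1,j} rho(k-j)]
            / [1 - sum_{j=1..k-1} phi_{k-1,j} rho(j)],
  phi_{k,j} = phi_{k-1,j} - phi_{kk} phi_{k-1,k-j},  j = 1..k-1.
Step k = 1:
  phi_11 = rho(1) = 0.3474.
Step k = 2:
  phi_22 = [rho(2) - phi_11 rho(1)] / [1 - phi_11 rho(1)] = [-0.2073 - (0.3474)(0.3474)] / [1 - (0.3474)(0.3474)]
         = -0.32798676 / 0.87931324 = -0.373.
Therefore phi_{22} = -0.3730.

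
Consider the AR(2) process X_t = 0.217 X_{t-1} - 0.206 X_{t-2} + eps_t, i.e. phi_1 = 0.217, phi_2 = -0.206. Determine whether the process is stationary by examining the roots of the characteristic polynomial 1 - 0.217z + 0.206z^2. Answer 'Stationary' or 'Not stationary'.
\text{Stationary}

The AR(p) characteristic polynomial is P(z) = 1 - 0.217z + 0.206z^2.
Stationarity requires all roots to lie outside the unit circle, i.e. |z| > 1 for every root.
Set 1 + (-0.217) z + (0.206) z^2 = 0, i.e. a z^2 + b z + c = 0 with a = 0.206, b = -0.217, c = 1.
Discriminant D = b^2 - 4ac = (-0.217)^2 - 4*(0.206)*1 = 0.047089 - (0.824) = -0.776911.
D < 0, so the roots are the complex-conjugate pair z = (-b +/- i sqrt(-D)) / (2a) = 0.5267 +/- 2.1394i.
For a conjugate pair |z|^2 = z * conj(z) = (product of roots) = c/a = 1/(0.206) = 4.854369, so |z| = sqrt(4.854369) = 2.2033 for both roots.
Moduli of all roots: 2.2033, 2.2033.
All moduli strictly greater than 1? Yes.
Verdict: Stationary.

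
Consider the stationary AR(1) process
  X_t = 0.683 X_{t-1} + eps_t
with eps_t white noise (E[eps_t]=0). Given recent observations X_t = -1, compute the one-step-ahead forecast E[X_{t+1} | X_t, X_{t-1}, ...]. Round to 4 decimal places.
E[X_{t+1} \mid \mathcal F_t] = -0.6830

For an AR(p) model X_t = c + sum_i phi_i X_{t-i} + eps_t, the
one-step-ahead conditional mean is
  E[X_{t+1} | X_t, ...] = c + sum_i phi_i X_{t+1-i}.
Substitute known values:
  E[X_{t+1} | ...] = (0.683) * (-1)
                   = -0.6830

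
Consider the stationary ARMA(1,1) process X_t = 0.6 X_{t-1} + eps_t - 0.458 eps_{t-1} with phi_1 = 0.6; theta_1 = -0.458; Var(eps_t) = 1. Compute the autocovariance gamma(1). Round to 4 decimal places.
\gamma(1) = 0.1609

Multiply the model equation by X_{t-k} and take expectations. With theta_0 = psi_0 = 1 and psi_j the MA(infinity) weights, this gives
  gamma(k) - sum_i phi_i gamma(k-i) = c_k,
  c_k = sigma^2 * sum_{j=k..q} theta_j psi_{j-k}   (c_k = 0 for k > q),
using gamma(-m) = gamma(m).
psi-weights needed (psi_j = theta_j + sum_i phi_i psi_{j-i}):
  psi_1 = theta_1 + phi_1 = -0.458 + (0.6) = 0.142
Right-hand sides:
  c_0 = sigma^2 (1 + theta_1 psi_1) = 1 * (1 + (-0.458)(0.142)) = 1 * 0.934964 = 0.934964
  c_1 = sigma^2 theta_1 = 1 * (-0.458) = -0.458
  c_2 = 0
Equations for k = 0 and k = 1 (AR order 1):
  gamma(0) = phi_1 gamma(1) + c_0
  gamma(1) = phi_1 gamma(0) + c_1
Substituting the second into the first: gamma(0) (1 - phi_1^2) = c_0 + phi_1 c_1, so
  gamma(0) = (c_0 + phi_1 c_1) / (1 - phi_1^2) = (0.934964 + (0.6)(-0.458)) / (1 - (0.6)^2) = 0.660164 / 0.64 = 1.031506.
  gamma(1) = phi_1 gamma(0) + c_1 = (0.6)(1.031506) + (-0.458) = 0.160904.
Therefore gamma(1) = 0.1609 (to 4 decimal places).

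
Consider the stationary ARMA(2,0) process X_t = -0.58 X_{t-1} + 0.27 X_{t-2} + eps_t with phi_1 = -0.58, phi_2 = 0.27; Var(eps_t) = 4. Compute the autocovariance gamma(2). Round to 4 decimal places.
\gamma(2) = 8.5512

Multiply the model equation by X_{t-k} and take expectations. With theta_0 = psi_0 = 1 and psi_j the MA(infinity) weights, this gives
  gamma(k) - sum_i phi_i gamma(k-i) = c_k,
  c_k = sigma^2 * sum_{j=k..q} theta_j psi_{j-k}   (c_k = 0 for k > q),
using gamma(-m) = gamma(m).
Pure AR (q = 0): c_0 = sigma^2 = 4, c_k = 0 for k >= 1.
Equations for k = 0, 1, 2 (AR order 2, c_2 = 0):
  (E0) gamma(0) = phi_1 gamma(1) + phi_2 gamma(2) + c_0
  (E1) gamma(1) = phi_1 gamma(0) + phi_2 gamma(1) + c_1
  (E2) gamma(2) = phi_1 gamma(1) + phi_2 gamma(0)
From (E1): gamma(1) = A gamma(0) + B with
  A = phi_1 / (1 - phi_2) = -0.58 / 0.73 = -0.794521,   B = c_1 / (1 - phi_2) = 0 / 0.73 = 0.
Insert (E2) into (E0): gamma(0) (1 - phi_2^2) = phi_1 (1 + phi_2) gamma(1) + c_0.
  phi_1 (1 + phi_2) = (-0.58)(1.27) = -0.7366,   1 - phi_2^2 = 0.9271.
Replace gamma(1) by A gamma(0) + B and collect gamma(0):
  gamma(0) [0.9271 - (-0.7366)(-0.794521)] = c_0 = 4
  gamma(0) * 0.341856 = 4
  gamma(0) = 4 / 0.341856 = 11.700827.
  gamma(1) = A gamma(0) = (-0.794521)(11.700827) = -9.296548.
  gamma(2) = phi_1 gamma(1) + phi_2 gamma(0) = (-0.58)(-9.296548) + (0.27)(11.700827) = 8.551221.
Therefore gamma(2) = 8.5512 (to 4 decimal places).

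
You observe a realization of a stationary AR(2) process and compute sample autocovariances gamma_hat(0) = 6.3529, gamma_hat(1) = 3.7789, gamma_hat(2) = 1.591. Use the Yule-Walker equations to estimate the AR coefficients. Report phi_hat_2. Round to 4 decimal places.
\hat\phi_{2} = -0.1600

The Yule-Walker equations for an AR(p) process read, in matrix form,
  Gamma_p phi = r_p,   with   (Gamma_p)_{ij} = gamma(|i - j|),
                       (r_p)_i = gamma(i),   i,j = 1..p.
Substitute the sample gammas (Toeplitz matrix and right-hand side of size 2):
  Gamma_p = [[6.3529, 3.7789], [3.7789, 6.3529]]
  r_p     = [3.7789, 1.591]
Written out:
  6.3529 phi_1 + 3.7789 phi_2 = 3.7789
  3.7789 phi_1 + 6.3529 phi_2 = 1.591
Solve by Cramer's rule:
  det = gamma(0)^2 - gamma(1)^2 = (6.3529)^2 - (3.7789)^2 = 40.35933841 - 14.28008521 = 26.0792532
  phi_hat_1 = [gamma(1) gamma(0) - gamma(1) gamma(2)] / det = [(3.7789)(6.3529) - (3.7789)(1.591)] / 26.0792532 = 17.99474391 / 26.0792532 = 0.69
  phi_hat_2 = [gamma(0) gamma(2) - gamma(1)^2] / det = [(6.3529)(1.591) - (3.7789)^2] / 26.0792532 = -4.17262131 / 26.0792532 = -0.16
So phi_hat = [0.6900, -0.1600].
Therefore phi_hat_2 = -0.1600.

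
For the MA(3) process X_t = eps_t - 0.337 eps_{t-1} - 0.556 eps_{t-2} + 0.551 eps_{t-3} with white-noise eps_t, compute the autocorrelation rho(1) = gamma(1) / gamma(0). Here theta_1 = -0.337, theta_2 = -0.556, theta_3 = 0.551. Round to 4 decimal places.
\rho(1) = -0.2641

For an MA(q) process with theta_0 = 1, the autocovariance is
  gamma(k) = sigma^2 * sum_{i=0..q-k} theta_i * theta_{i+k},
and rho(k) = gamma(k) / gamma(0). Sigma^2 cancels.
  numerator   = (1)*(-0.337) + (-0.337)*(-0.556) + (-0.556)*(0.551) = -0.455984.
  denominator = (1)^2 + (-0.337)^2 + (-0.556)^2 + (0.551)^2 = 1.726306.
  rho(1) = -0.455984 / 1.726306 = -0.2641.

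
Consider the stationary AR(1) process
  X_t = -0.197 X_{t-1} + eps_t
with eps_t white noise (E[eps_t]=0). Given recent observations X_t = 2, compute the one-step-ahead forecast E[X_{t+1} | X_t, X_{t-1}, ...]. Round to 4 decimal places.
E[X_{t+1} \mid \mathcal F_t] = -0.3940

For an AR(p) model X_t = c + sum_i phi_i X_{t-i} + eps_t, the
one-step-ahead conditional mean is
  E[X_{t+1} | X_t, ...] = c + sum_i phi_i X_{t+1-i}.
Substitute known values:
  E[X_{t+1} | ...] = (-0.197) * (2)
                   = -0.3940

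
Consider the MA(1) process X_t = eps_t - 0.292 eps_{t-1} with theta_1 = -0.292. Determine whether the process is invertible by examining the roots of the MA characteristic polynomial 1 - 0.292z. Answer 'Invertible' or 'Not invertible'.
\text{Invertible}

The MA(q) characteristic polynomial is P(z) = 1 - 0.292z.
Invertibility requires all roots to lie outside the unit circle, i.e. |z| > 1 for every root.
This is linear in z: 1 + (-0.292) z = 0  =>  z = -1/(-0.292) = 3.424658,  |z| = 3.424658.
Moduli of all roots: 3.4247.
All moduli strictly greater than 1? Yes.
Verdict: Invertible.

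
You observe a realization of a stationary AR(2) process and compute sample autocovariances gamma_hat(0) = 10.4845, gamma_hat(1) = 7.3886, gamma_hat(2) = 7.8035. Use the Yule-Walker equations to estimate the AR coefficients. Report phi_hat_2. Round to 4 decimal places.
\hat\phi_{2} = 0.4920

The Yule-Walker equations for an AR(p) process read, in matrix form,
  Gamma_p phi = r_p,   with   (Gamma_p)_{ij} = gamma(|i - j|),
                       (r_p)_i = gamma(i),   i,j = 1..p.
Substitute the sample gammas (Toeplitz matrix and right-hand side of size 2):
  Gamma_p = [[10.4845, 7.3886], [7.3886, 10.4845]]
  r_p     = [7.3886, 7.8035]
Written out:
  10.4845 phi_1 + 7.3886 phi_2 = 7.3886
  7.3886 phi_1 + 10.4845 phi_2 = 7.8035
Solve by Cramer's rule:
  det = gamma(0)^2 - gamma(1)^2 = (10.4845)^2 - (7.3886)^2 = 109.92474025 - 54.59140996 = 55.33333029
  phi_hat_1 = [gamma(1) gamma(0) - gamma(1) gamma(2)] / det = [(7.3886)(10.4845) - (7.3886)(7.8035)] / 55.33333029 = 19.8088366 / 55.33333029 = 0.358
  phi_hat_2 = [gamma(0) gamma(2) - gamma(1)^2] / det = [(10.4845)(7.8035) - (7.3886)^2] / 55.33333029 = 27.22438579 / 55.33333029 = 0.492
So phi_hat = [0.3580, 0.4920].
Therefore phi_hat_2 = 0.4920.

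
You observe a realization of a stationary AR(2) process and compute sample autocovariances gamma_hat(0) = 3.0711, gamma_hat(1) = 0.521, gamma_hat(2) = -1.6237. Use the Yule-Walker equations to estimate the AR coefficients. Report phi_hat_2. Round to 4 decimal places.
\hat\phi_{2} = -0.5740

The Yule-Walker equations for an AR(p) process read, in matrix form,
  Gamma_p phi = r_p,   with   (Gamma_p)_{ij} = gamma(|i - j|),
                       (r_p)_i = gamma(i),   i,j = 1..p.
Substitute the sample gammas (Toeplitz matrix and right-hand side of size 2):
  Gamma_p = [[3.0711, 0.521], [0.521, 3.0711]]
  r_p     = [0.521, -1.6237]
Written out:
  3.0711 phi_1 + 0.521 phi_2 = 0.521
  0.521 phi_1 + 3.0711 phi_2 = -1.6237
Solve by Cramer's rule:
  det = gamma(0)^2 - gamma(1)^2 = (3.0711)^2 - (0.521)^2 = 9.43165521 - 0.271441 = 9.16021421
  phi_hat_1 = [gamma(1) gamma(0) - gamma(1) gamma(2)] / det = [(0.521)(3.0711) - (0.521)(-1.6237)] / 9.16021421 = 2.4459908 / 9.16021421 = 0.267
  phi_hat_2 = [gamma(0) gamma(2) - gamma(1)^2] / det = [(3.0711)(-1.6237) - (0.521)^2] / 9.16021421 = -5.25798607 / 9.16021421 = -0.574
So phi_hat = [0.2670, -0.5740].
Therefore phi_hat_2 = -0.5740.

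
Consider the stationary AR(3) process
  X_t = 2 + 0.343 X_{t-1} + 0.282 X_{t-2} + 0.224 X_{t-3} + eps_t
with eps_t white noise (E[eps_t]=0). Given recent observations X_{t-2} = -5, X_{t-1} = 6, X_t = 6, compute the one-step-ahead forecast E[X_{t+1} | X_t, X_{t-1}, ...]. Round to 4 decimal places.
E[X_{t+1} \mid \mathcal F_t] = 4.6300

For an AR(p) model X_t = c + sum_i phi_i X_{t-i} + eps_t, the
one-step-ahead conditional mean is
  E[X_{t+1} | X_t, ...] = c + sum_i phi_i X_{t+1-i}.
Substitute known values:
  E[X_{t+1} | ...] = 2 + (0.343) * (6) + (0.282) * (6) + (0.224) * (-5)
                   = 4.6300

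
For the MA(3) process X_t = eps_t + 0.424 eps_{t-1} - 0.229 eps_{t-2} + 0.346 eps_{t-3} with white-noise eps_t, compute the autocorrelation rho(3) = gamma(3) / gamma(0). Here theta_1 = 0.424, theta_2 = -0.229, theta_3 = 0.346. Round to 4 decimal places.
\rho(3) = 0.2559

For an MA(q) process with theta_0 = 1, the autocovariance is
  gamma(k) = sigma^2 * sum_{i=0..q-k} theta_i * theta_{i+k},
and rho(k) = gamma(k) / gamma(0). Sigma^2 cancels.
  numerator   = (1)*(0.346) = 0.346.
  denominator = (1)^2 + (0.424)^2 + (-0.229)^2 + (0.346)^2 = 1.351933.
  rho(3) = 0.346 / 1.351933 = 0.2559.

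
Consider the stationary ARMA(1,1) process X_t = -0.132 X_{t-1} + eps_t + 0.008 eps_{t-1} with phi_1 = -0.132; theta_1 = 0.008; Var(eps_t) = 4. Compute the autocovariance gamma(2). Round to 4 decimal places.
\gamma(2) = 0.0666

Multiply the model equation by X_{t-k} and take expectations. With theta_0 = psi_0 = 1 and psi_j the MA(infinity) weights, this gives
  gamma(k) - sum_i phi_i gamma(k-i) = c_k,
  c_k = sigma^2 * sum_{j=k..q} theta_j psi_{j-k}   (c_k = 0 for k > q),
using gamma(-m) = gamma(m).
psi-weights needed (psi_j = theta_j + sum_i phi_i psi_{j-i}):
  psi_1 = theta_1 + phi_1 = 0.008 + (-0.132) = -0.124
Right-hand sides:
  c_0 = sigma^2 (1 + theta_1 psi_1) = 4 * (1 + (0.008)(-0.124)) = 4 * 0.999008 = 3.996032
  c_1 = sigma^2 theta_1 = 4 * (0.008) = 0.032
  c_2 = 0
Equations for k = 0 and k = 1 (AR order 1):
  gamma(0) = phi_1 gamma(1) + c_0
  gamma(1) = phi_1 gamma(0) + c_1
Substituting the second into the first: gamma(0) (1 - phi_1^2) = c_0 + phi_1 c_1, so
  gamma(0) = (c_0 + phi_1 c_1) / (1 - phi_1^2) = (3.996032 + (-0.132)(0.032)) / (1 - (-0.132)^2) = 3.991808 / 0.982576 = 4.062595.
  gamma(1) = phi_1 gamma(0) + c_1 = (-0.132)(4.062595) + (0.032) = -0.504262.
For k = 2 (> q): gamma(2) = phi_1 gamma(1) = (-0.132)(-0.504262) = 0.066563.
Therefore gamma(2) = 0.0666 (to 4 decimal places).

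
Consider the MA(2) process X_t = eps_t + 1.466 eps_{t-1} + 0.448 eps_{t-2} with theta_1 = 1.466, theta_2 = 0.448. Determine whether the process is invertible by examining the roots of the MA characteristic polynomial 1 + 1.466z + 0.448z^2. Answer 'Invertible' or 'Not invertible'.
\text{Not invertible}

The MA(q) characteristic polynomial is P(z) = 1 + 1.466z + 0.448z^2.
Invertibility requires all roots to lie outside the unit circle, i.e. |z| > 1 for every root.
Set 1 + (1.466) z + (0.448) z^2 = 0, i.e. a z^2 + b z + c = 0 with a = 0.448, b = 1.466, c = 1.
Discriminant D = b^2 - 4ac = (1.466)^2 - 4*(0.448)*1 = 2.149156 - (1.792) = 0.357156.
D >= 0, so the roots are real: z = (-b +/- sqrt(D)) / (2a) = (-1.466 +/- 0.597625) / (0.896).
  z_1 = (-1.466 + 0.597625) / (0.896) = -0.9692,   |z_1| = 0.9692.
  z_2 = (-1.466 - 0.597625) / (0.896) = -2.3032,   |z_2| = 2.3032.
Moduli of all roots: 0.9692, 2.3032.
All moduli strictly greater than 1? No.
Verdict: Not invertible.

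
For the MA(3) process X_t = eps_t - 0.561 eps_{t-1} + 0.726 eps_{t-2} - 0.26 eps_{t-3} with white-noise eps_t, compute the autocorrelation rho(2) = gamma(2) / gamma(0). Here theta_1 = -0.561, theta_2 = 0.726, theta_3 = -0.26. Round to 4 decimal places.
\rho(2) = 0.4566

For an MA(q) process with theta_0 = 1, the autocovariance is
  gamma(k) = sigma^2 * sum_{i=0..q-k} theta_i * theta_{i+k},
and rho(k) = gamma(k) / gamma(0). Sigma^2 cancels.
  numerator   = (1)*(0.726) + (-0.561)*(-0.26) = 0.87186.
  denominator = (1)^2 + (-0.561)^2 + (0.726)^2 + (-0.26)^2 = 1.909397.
  rho(2) = 0.87186 / 1.909397 = 0.4566.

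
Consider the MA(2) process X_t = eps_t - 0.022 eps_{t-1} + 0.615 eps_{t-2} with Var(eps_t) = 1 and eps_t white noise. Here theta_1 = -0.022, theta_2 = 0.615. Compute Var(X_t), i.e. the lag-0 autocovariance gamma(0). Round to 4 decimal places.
\gamma(0) = 1.3787

For an MA(q) process X_t = eps_t + sum_i theta_i eps_{t-i} with
Var(eps_t) = sigma^2, the variance is
  gamma(0) = sigma^2 * (1 + sum_i theta_i^2).
  sum_i theta_i^2 = (-0.022)^2 + (0.615)^2 = 0.000484 + 0.378225 = 0.378709.
  gamma(0) = 1 * (1 + 0.378709) = 1 * 1.378709 = 1.378709, which rounds to 1.3787.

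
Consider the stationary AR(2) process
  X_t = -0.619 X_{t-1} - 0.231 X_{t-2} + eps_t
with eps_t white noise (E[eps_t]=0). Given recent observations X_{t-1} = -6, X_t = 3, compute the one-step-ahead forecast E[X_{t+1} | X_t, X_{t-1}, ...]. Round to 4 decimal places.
E[X_{t+1} \mid \mathcal F_t] = -0.4710

For an AR(p) model X_t = c + sum_i phi_i X_{t-i} + eps_t, the
one-step-ahead conditional mean is
  E[X_{t+1} | X_t, ...] = c + sum_i phi_i X_{t+1-i}.
Substitute known values:
  E[X_{t+1} | ...] = (-0.619) * (3) + (-0.231) * (-6)
                   = -0.4710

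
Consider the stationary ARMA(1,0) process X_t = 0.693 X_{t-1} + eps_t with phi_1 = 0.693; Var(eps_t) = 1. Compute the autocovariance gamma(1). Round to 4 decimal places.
\gamma(1) = 1.3333

Multiply the model equation by X_{t-k} and take expectations. With theta_0 = psi_0 = 1 and psi_j the MA(infinity) weights, this gives
  gamma(k) - sum_i phi_i gamma(k-i) = c_k,
  c_k = sigma^2 * sum_{j=k..q} theta_j psi_{j-k}   (c_k = 0 for k > q),
using gamma(-m) = gamma(m).
Pure AR (q = 0): c_0 = sigma^2 = 1, c_k = 0 for k >= 1.
Equations for k = 0 and k = 1 (AR order 1):
  gamma(0) = phi_1 gamma(1) + c_0
  gamma(1) = phi_1 gamma(0) + c_1
Substituting the second into the first: gamma(0) (1 - phi_1^2) = c_0 + phi_1 c_1, so
  gamma(0) = c_0 / (1 - phi_1^2) = 1 / (1 - (0.693)^2) = 1 / 0.519751 = 1.923998.
  gamma(1) = phi_1 gamma(0) = (0.693)(1.923998) = 1.333331.
Therefore gamma(1) = 1.3333 (to 4 decimal places).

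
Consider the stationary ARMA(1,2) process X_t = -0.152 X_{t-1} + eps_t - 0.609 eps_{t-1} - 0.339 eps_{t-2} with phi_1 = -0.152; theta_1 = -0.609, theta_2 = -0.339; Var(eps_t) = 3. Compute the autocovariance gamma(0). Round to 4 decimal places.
\gamma(0) = 4.8905

Multiply the model equation by X_{t-k} and take expectations. With theta_0 = psi_0 = 1 and psi_j the MA(infinity) weights, this gives
  gamma(k) - sum_i phi_i gamma(k-i) = c_k,
  c_k = sigma^2 * sum_{j=k..q} theta_j psi_{j-k}   (c_k = 0 for k > q),
using gamma(-m) = gamma(m).
psi-weights needed (psi_j = theta_j + sum_i phi_i psi_{j-i}):
  psi_1 = theta_1 + phi_1 = -0.609 + (-0.152) = -0.761
  psi_2 = theta_2 + phi_1 psi_1 = -0.339 + (-0.152)(-0.761) = -0.223328
Right-hand sides:
  c_0 = sigma^2 (1 + theta_1 psi_1 + theta_2 psi_2) = 3 * (1 + (-0.609)(-0.761) + (-0.339)(-0.223328)) = 3 * 1.539157 = 4.617472
  c_1 = sigma^2 (theta_1 + theta_2 psi_1) = 3 * (-0.609 + (-0.339)(-0.761)) = -1.053063
  c_2 = sigma^2 theta_2 = 3 * (-0.339) = -1.017
Equations for k = 0 and k = 1 (AR order 1):
  gamma(0) = phi_1 gamma(1) + c_0
  gamma(1) = phi_1 gamma(0) + c_1
Substituting the second into the first: gamma(0) (1 - phi_1^2) = c_0 + phi_1 c_1, so
  gamma(0) = (c_0 + phi_1 c_1) / (1 - phi_1^2) = (4.617472 + (-0.152)(-1.053063)) / (1 - (-0.152)^2) = 4.777537 / 0.976896 = 4.890528.
Therefore gamma(0) = 4.8905 (to 4 decimal places).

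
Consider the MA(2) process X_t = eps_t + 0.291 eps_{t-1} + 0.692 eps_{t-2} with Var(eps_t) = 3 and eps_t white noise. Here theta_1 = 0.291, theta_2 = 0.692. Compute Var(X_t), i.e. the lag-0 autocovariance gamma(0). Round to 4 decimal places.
\gamma(0) = 4.6906

For an MA(q) process X_t = eps_t + sum_i theta_i eps_{t-i} with
Var(eps_t) = sigma^2, the variance is
  gamma(0) = sigma^2 * (1 + sum_i theta_i^2).
  sum_i theta_i^2 = (0.291)^2 + (0.692)^2 = 0.084681 + 0.478864 = 0.563545.
  gamma(0) = 3 * (1 + 0.563545) = 3 * 1.563545 = 4.690635, which rounds to 4.6906.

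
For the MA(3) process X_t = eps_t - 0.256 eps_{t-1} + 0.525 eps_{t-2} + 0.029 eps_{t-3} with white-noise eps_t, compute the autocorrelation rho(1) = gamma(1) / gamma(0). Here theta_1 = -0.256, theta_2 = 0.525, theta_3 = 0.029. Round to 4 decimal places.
\rho(1) = -0.2796

For an MA(q) process with theta_0 = 1, the autocovariance is
  gamma(k) = sigma^2 * sum_{i=0..q-k} theta_i * theta_{i+k},
and rho(k) = gamma(k) / gamma(0). Sigma^2 cancels.
  numerator   = (1)*(-0.256) + (-0.256)*(0.525) + (0.525)*(0.029) = -0.375175.
  denominator = (1)^2 + (-0.256)^2 + (0.525)^2 + (0.029)^2 = 1.342002.
  rho(1) = -0.375175 / 1.342002 = -0.2796.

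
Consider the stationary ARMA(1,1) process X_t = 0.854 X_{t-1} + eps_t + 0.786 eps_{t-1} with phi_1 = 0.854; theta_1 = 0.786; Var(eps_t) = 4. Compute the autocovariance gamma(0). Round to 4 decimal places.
\gamma(0) = 43.7452

Multiply the model equation by X_{t-k} and take expectations. With theta_0 = psi_0 = 1 and psi_j the MA(infinity) weights, this gives
  gamma(k) - sum_i phi_i gamma(k-i) = c_k,
  c_k = sigma^2 * sum_{j=k..q} theta_j psi_{j-k}   (c_k = 0 for k > q),
using gamma(-m) = gamma(m).
psi-weights needed (psi_j = theta_j + sum_i phi_i psi_{j-i}):
  psi_1 = theta_1 + phi_1 = 0.786 + (0.854) = 1.64
Right-hand sides:
  c_0 = sigma^2 (1 + theta_1 psi_1) = 4 * (1 + (0.786)(1.64)) = 4 * 2.28904 = 9.15616
  c_1 = sigma^2 theta_1 = 4 * (0.786) = 3.144
  c_2 = 0
Equations for k = 0 and k = 1 (AR order 1):
  gamma(0) = phi_1 gamma(1) + c_0
  gamma(1) = phi_1 gamma(0) + c_1
Substituting the second into the first: gamma(0) (1 - phi_1^2) = c_0 + phi_1 c_1, so
  gamma(0) = (c_0 + phi_1 c_1) / (1 - phi_1^2) = (9.15616 + (0.854)(3.144)) / (1 - (0.854)^2) = 11.841136 / 0.270684 = 43.745238.
Therefore gamma(0) = 43.7452 (to 4 decimal places).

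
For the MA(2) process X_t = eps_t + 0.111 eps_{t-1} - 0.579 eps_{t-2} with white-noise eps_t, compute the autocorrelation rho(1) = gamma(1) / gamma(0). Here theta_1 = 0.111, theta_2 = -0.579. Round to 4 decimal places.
\rho(1) = 0.0347

For an MA(q) process with theta_0 = 1, the autocovariance is
  gamma(k) = sigma^2 * sum_{i=0..q-k} theta_i * theta_{i+k},
and rho(k) = gamma(k) / gamma(0). Sigma^2 cancels.
  numerator   = (1)*(0.111) + (0.111)*(-0.579) = 0.046731.
  denominator = (1)^2 + (0.111)^2 + (-0.579)^2 = 1.347562.
  rho(1) = 0.046731 / 1.347562 = 0.0347.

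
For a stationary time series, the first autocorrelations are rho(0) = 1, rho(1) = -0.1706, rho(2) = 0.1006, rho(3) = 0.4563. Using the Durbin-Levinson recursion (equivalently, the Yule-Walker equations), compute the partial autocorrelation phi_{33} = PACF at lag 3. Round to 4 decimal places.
\phi_{33} = 0.5020

The PACF at lag k is phi_{kk}, the last component of the solution
to the Yule-Walker system G_k phi = r_k where
  (G_k)_{ij} = rho(|i - j|), (r_k)_i = rho(i), i,j = 1..k.
Equivalently, Durbin-Levinson gives phi_{kk} iteratively:
  phi_{11} = rho(1)
  phi_{kk} = [rho(k) - sum_{j=1..k-1} phi_{k-1,j} rho(k-j)]
            / [1 - sum_{j=1..k-1} phi_{k-1,j} rho(j)],
  phi_{k,j} = phi_{k-1,j} - phi_{kk} phi_{k-1,k-j},  j = 1..k-1.
Step k = 1:
  phi_11 = rho(1) = -0.1706.
Step k = 2:
  phi_22 = [rho(2) - phi_11 rho(1)] / [1 - phi_11 rho(1)] = [0.1006 - (-0.1706)(-0.1706)] / [1 - (-0.1706)(-0.1706)]
         = 0.07149564 / 0.97089564 = 0.073639.
  Update: phi_21 = phi_11 - phi_22 phi_11 = -0.1706 - (0.073639)(-0.1706) = -0.158037.
Step k = 3:
  phi_33 = [rho(3) - phi_21 rho(2) - phi_22 rho(1)] / [1 - phi_21 rho(1) - phi_22 rho(2)]
    numerator   = 0.4563 - (-0.158037)(0.1006) - (0.073639)(-0.1706) = 0.48476133
    denominator = 1 - (-0.158037)(-0.1706) - (0.073639)(0.1006) = 0.96563078
  phi_33 = 0.48476133 / 0.96563078 = 0.502.
Therefore phi_{33} = 0.5020.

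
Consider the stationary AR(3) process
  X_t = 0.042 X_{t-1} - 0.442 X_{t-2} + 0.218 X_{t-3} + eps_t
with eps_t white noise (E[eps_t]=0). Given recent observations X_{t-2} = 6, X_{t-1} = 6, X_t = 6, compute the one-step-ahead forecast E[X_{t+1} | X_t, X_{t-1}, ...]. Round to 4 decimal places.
E[X_{t+1} \mid \mathcal F_t] = -1.0920

For an AR(p) model X_t = c + sum_i phi_i X_{t-i} + eps_t, the
one-step-ahead conditional mean is
  E[X_{t+1} | X_t, ...] = c + sum_i phi_i X_{t+1-i}.
Substitute known values:
  E[X_{t+1} | ...] = (0.042) * (6) + (-0.442) * (6) + (0.218) * (6)
                   = -1.0920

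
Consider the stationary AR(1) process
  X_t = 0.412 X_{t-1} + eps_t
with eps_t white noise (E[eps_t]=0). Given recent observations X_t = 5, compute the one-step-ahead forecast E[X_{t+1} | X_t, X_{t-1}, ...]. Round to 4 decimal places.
E[X_{t+1} \mid \mathcal F_t] = 2.0600

For an AR(p) model X_t = c + sum_i phi_i X_{t-i} + eps_t, the
one-step-ahead conditional mean is
  E[X_{t+1} | X_t, ...] = c + sum_i phi_i X_{t+1-i}.
Substitute known values:
  E[X_{t+1} | ...] = (0.412) * (5)
                   = 2.0600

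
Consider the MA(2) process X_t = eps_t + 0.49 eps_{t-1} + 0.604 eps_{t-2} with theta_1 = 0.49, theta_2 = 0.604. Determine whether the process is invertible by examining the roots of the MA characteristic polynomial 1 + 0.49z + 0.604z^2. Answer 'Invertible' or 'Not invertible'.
\text{Invertible}

The MA(q) characteristic polynomial is P(z) = 1 + 0.49z + 0.604z^2.
Invertibility requires all roots to lie outside the unit circle, i.e. |z| > 1 for every root.
Set 1 + (0.49) z + (0.604) z^2 = 0, i.e. a z^2 + b z + c = 0 with a = 0.604, b = 0.49, c = 1.
Discriminant D = b^2 - 4ac = (0.49)^2 - 4*(0.604)*1 = 0.2401 - (2.416) = -2.1759.
D < 0, so the roots are the complex-conjugate pair z = (-b +/- i sqrt(-D)) / (2a) = -0.4056 +/- 1.2211i.
For a conjugate pair |z|^2 = z * conj(z) = (product of roots) = c/a = 1/(0.604) = 1.655629, so |z| = sqrt(1.655629) = 1.2867 for both roots.
Moduli of all roots: 1.2867, 1.2867.
All moduli strictly greater than 1? Yes.
Verdict: Invertible.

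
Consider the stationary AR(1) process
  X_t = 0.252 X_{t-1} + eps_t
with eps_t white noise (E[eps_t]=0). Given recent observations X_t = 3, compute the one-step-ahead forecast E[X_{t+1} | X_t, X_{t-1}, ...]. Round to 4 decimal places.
E[X_{t+1} \mid \mathcal F_t] = 0.7560

For an AR(p) model X_t = c + sum_i phi_i X_{t-i} + eps_t, the
one-step-ahead conditional mean is
  E[X_{t+1} | X_t, ...] = c + sum_i phi_i X_{t+1-i}.
Substitute known values:
  E[X_{t+1} | ...] = (0.252) * (3)
                   = 0.7560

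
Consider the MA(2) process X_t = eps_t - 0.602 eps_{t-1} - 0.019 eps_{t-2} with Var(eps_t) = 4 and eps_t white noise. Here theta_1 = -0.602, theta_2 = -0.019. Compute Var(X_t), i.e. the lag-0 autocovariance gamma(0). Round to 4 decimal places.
\gamma(0) = 5.4511

For an MA(q) process X_t = eps_t + sum_i theta_i eps_{t-i} with
Var(eps_t) = sigma^2, the variance is
  gamma(0) = sigma^2 * (1 + sum_i theta_i^2).
  sum_i theta_i^2 = (-0.602)^2 + (-0.019)^2 = 0.362404 + 0.000361 = 0.362765.
  gamma(0) = 4 * (1 + 0.362765) = 4 * 1.362765 = 5.45106, which rounds to 5.4511.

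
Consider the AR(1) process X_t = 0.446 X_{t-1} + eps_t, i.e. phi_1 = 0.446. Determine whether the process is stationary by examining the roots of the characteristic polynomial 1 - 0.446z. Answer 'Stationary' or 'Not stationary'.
\text{Stationary}

The AR(p) characteristic polynomial is P(z) = 1 - 0.446z.
Stationarity requires all roots to lie outside the unit circle, i.e. |z| > 1 for every root.
This is linear in z: 1 + (-0.446) z = 0  =>  z = -1/(-0.446) = 2.242152,  |z| = 2.242152.
Moduli of all roots: 2.2422.
All moduli strictly greater than 1? Yes.
Verdict: Stationary.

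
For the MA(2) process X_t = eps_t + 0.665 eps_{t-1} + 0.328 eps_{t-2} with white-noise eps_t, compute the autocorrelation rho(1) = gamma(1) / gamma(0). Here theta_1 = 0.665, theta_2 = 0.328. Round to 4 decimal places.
\rho(1) = 0.5698

For an MA(q) process with theta_0 = 1, the autocovariance is
  gamma(k) = sigma^2 * sum_{i=0..q-k} theta_i * theta_{i+k},
and rho(k) = gamma(k) / gamma(0). Sigma^2 cancels.
  numerator   = (1)*(0.665) + (0.665)*(0.328) = 0.88312.
  denominator = (1)^2 + (0.665)^2 + (0.328)^2 = 1.549809.
  rho(1) = 0.88312 / 1.549809 = 0.5698.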